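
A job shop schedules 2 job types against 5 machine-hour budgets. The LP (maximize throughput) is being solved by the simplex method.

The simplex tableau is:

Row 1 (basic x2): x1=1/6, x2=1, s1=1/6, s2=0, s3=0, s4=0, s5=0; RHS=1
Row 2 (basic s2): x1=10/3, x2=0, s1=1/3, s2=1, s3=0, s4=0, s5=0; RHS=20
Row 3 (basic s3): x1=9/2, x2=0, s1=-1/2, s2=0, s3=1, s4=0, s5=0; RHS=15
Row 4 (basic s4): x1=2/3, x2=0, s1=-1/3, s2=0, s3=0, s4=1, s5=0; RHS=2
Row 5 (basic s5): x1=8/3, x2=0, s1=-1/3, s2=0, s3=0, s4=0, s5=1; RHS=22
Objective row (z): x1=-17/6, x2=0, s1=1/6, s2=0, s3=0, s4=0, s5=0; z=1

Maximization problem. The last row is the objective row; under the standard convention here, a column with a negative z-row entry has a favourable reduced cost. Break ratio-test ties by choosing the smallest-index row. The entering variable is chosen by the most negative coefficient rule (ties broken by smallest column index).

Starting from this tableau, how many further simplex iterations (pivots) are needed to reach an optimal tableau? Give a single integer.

pivot: x1 in, s4 out → z = 19/2
pivot: s1 in, s3 out → z = 74/7
pivot: s4 in, x2 out → z = 54/5
No improving column remains; optimal.

3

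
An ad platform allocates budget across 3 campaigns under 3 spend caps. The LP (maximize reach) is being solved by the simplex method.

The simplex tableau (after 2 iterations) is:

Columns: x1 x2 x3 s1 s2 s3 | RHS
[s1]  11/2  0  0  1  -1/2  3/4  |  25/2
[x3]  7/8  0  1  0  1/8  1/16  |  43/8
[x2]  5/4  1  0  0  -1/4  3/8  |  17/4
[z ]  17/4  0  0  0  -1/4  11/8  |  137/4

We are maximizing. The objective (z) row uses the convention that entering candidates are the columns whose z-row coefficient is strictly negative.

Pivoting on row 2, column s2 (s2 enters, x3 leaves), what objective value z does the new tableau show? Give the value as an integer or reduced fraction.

45

Minimum ratio for s2: (43/8)/(1/8) = 43.
z changes by −(z-row coeff of s2)·ratio = −(-1/4)·43 = 43/4.
New z = 137/4 + (43/4) = 45.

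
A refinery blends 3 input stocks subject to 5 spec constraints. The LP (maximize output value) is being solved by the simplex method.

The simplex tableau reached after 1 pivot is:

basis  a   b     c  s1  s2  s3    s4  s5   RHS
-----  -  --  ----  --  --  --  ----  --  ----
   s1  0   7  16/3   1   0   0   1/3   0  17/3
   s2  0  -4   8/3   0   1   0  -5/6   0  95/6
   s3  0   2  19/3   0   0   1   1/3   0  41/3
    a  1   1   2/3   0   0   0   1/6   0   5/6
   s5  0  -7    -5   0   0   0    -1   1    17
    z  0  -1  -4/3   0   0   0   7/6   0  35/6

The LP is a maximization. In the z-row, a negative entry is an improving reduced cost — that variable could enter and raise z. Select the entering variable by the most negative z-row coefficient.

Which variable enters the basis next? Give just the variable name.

Objective-row coefficients: a: 0, b: -1, c: -4/3, s1: 0, s2: 0, s3: 0, s4: 7/6, s5: 0.
The most negative is -4/3 in column c, so c enters.

c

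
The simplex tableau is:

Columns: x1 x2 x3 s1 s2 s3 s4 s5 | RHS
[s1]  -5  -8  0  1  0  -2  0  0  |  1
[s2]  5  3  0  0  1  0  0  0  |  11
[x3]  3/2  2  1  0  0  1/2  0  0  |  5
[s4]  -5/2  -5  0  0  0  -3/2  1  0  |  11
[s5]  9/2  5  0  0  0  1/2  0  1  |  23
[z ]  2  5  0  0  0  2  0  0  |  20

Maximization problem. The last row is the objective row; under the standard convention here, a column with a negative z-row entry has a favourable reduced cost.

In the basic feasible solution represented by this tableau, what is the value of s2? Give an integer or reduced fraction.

11

s2 is basic (row 2); its value is the RHS of that row: 11.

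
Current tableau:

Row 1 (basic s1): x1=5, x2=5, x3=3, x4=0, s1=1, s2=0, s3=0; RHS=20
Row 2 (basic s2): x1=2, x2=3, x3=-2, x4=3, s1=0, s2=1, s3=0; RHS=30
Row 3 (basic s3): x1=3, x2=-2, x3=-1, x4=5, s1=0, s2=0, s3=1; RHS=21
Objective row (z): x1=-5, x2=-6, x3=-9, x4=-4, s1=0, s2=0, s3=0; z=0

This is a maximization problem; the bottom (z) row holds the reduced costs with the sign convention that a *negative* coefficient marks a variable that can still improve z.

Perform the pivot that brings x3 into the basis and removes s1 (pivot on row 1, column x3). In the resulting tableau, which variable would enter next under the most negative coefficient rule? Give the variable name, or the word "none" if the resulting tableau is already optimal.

Pivot element 3. New z-row = old z-row − (-9)·(row 1/3).
Updated z-row coefficients: x1: 10, x2: 9, x3: 0, x4: -4, s1: 3, s2: 0, s3: 0.
The most negative is -4 in column x4, so x4 would enter next.

x4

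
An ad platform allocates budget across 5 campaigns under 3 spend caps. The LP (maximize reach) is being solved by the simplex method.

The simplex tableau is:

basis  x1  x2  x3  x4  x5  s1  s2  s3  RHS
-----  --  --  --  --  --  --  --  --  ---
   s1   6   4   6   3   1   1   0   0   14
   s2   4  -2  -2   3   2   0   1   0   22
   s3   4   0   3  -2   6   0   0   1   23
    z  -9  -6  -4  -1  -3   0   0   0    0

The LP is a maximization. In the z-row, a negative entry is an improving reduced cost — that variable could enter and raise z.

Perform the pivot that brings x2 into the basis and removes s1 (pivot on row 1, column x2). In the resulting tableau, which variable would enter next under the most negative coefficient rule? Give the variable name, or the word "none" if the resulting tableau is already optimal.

x5

Pivot element 4. New z-row = old z-row − (-6)·(row 1/4).
Updated z-row coefficients: x1: 0, x2: 0, x3: 5, x4: 7/2, x5: -3/2, s1: 3/2, s2: 0, s3: 0.
The most negative is -3/2 in column x5, so x5 would enter next.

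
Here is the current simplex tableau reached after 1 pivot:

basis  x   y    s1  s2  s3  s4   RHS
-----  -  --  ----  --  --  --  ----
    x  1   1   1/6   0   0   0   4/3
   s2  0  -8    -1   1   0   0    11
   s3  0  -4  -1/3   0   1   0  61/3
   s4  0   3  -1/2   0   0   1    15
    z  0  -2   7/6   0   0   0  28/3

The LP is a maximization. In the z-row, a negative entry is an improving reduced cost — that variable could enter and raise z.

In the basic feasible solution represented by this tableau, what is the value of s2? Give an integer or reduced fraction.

s2 is basic (row 2); its value is the RHS of that row: 11.

11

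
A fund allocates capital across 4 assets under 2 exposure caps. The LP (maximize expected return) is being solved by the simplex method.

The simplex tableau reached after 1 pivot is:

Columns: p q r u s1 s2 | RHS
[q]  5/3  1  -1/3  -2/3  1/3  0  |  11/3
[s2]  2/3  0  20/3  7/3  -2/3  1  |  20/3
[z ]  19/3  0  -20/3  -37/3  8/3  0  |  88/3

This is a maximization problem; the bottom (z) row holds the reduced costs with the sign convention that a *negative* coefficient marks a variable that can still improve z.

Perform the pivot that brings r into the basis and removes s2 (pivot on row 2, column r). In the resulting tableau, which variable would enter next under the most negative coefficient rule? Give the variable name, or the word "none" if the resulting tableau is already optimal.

u

Pivot element 20/3. New z-row = old z-row − (-20/3)·(row 2/(20/3)).
Updated z-row coefficients: p: 7, q: 0, r: 0, u: -10, s1: 2, s2: 1.
The most negative is -10 in column u, so u would enter next.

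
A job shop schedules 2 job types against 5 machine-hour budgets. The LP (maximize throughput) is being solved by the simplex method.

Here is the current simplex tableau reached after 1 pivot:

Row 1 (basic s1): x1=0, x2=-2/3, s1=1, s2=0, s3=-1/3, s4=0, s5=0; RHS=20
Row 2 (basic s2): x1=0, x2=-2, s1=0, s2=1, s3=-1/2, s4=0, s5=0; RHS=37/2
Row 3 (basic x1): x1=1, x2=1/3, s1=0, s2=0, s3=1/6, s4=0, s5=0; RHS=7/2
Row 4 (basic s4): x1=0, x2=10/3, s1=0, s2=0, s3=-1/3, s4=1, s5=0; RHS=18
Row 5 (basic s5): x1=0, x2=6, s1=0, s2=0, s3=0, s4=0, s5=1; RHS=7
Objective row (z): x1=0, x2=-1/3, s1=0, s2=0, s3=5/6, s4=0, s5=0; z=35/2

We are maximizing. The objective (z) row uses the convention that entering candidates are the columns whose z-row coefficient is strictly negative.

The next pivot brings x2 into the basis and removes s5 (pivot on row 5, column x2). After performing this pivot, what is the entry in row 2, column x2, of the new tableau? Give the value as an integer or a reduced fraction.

0

Pivot element is row 5, column x2: 6.
Normalize row 5: new (row 5, x2) = 6/6 = 1.
row 2 ← row 2 − (-2)·(new row 5): -2 − (-2)·1 = 0.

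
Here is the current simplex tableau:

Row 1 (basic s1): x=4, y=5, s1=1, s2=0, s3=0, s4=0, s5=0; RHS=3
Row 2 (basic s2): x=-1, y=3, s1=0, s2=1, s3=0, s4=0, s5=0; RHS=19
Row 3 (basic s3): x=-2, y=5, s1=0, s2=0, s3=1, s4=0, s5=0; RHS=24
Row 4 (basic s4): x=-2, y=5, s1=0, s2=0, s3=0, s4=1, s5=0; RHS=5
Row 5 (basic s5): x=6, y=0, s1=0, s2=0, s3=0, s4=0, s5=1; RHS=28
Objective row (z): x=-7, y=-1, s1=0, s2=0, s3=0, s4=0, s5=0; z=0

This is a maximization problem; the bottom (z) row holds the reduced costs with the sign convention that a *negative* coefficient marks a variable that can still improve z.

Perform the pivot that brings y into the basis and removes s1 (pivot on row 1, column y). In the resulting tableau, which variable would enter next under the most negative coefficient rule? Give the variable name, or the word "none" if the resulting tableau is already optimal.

x

Pivot element 5. New z-row = old z-row − (-1)·(row 1/5).
Updated z-row coefficients: x: -31/5, y: 0, s1: 1/5, s2: 0, s3: 0, s4: 0, s5: 0.
The most negative is -31/5 in column x, so x would enter next.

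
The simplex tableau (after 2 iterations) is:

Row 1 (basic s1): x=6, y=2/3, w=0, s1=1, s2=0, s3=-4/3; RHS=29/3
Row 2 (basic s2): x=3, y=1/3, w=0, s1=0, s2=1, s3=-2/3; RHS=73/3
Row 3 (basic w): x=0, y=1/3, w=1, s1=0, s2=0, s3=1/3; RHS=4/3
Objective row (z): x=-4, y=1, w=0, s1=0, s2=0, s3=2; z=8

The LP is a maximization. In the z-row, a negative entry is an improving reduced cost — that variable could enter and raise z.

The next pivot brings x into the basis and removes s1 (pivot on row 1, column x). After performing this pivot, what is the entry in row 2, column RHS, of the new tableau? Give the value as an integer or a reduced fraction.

39/2

Pivot element is row 1, column x: 6.
Normalize row 1: new (row 1, RHS) = (29/3)/6 = 29/18.
row 2 ← row 2 − 3·(new row 1): 73/3 − 3·(29/18) = 39/2.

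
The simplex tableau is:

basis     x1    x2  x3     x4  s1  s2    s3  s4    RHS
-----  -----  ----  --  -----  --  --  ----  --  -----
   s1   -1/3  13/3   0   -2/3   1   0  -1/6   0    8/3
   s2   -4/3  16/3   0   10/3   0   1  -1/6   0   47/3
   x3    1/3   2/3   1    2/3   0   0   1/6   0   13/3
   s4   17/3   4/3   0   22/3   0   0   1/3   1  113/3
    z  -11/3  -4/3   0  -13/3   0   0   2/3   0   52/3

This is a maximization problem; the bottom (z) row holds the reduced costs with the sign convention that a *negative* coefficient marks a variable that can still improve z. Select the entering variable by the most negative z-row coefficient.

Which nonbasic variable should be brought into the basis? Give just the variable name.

Objective-row coefficients: x1: -11/3, x2: -4/3, x3: 0, x4: -13/3, s1: 0, s2: 0, s3: 2/3, s4: 0.
The most negative is -13/3 in column x4, so x4 enters.

x4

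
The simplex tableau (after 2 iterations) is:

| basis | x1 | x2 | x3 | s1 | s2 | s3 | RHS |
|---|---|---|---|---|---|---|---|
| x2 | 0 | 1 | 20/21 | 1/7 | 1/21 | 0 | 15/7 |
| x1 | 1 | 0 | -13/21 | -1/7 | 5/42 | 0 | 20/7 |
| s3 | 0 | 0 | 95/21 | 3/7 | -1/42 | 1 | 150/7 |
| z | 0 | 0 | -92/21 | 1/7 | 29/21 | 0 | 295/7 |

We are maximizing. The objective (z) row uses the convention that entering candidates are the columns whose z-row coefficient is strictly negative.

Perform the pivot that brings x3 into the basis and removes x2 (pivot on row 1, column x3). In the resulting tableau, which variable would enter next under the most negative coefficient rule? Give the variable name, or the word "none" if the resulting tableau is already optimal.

Pivot element 20/21. New z-row = old z-row − (-92/21)·(row 1/(20/21)).
Updated z-row coefficients: x1: 0, x2: 23/5, x3: 0, s1: 4/5, s2: 8/5, s3: 0.
No coefficient is strictly negative; the tableau after this pivot is optimal.

none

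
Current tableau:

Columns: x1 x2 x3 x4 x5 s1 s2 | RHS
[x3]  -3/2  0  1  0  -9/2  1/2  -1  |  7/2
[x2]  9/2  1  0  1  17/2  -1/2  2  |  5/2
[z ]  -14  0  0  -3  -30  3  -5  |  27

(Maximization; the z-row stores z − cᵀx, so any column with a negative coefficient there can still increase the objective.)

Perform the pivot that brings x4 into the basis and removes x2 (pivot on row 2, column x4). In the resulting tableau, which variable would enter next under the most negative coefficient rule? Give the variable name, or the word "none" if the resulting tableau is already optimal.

x5

Pivot element 1. New z-row = old z-row − (-3)·(row 2/1).
Updated z-row coefficients: x1: -1/2, x2: 3, x3: 0, x4: 0, x5: -9/2, s1: 3/2, s2: 1.
The most negative is -9/2 in column x5, so x5 would enter next.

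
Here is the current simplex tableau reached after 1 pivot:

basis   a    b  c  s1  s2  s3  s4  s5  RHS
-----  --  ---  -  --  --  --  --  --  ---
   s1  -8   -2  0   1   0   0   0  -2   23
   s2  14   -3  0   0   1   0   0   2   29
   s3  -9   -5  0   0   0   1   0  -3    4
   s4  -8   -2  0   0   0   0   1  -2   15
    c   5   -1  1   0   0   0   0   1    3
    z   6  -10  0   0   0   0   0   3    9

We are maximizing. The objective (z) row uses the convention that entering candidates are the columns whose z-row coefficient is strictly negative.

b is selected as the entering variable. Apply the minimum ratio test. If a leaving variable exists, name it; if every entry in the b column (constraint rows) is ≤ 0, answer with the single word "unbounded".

b-column entries: row 1: -2, row 2: -3, row 3: -5, row 4: -2, row 5: -1. All ≤ 0, so b can increase without bound; the LP is unbounded in this direction.

unbounded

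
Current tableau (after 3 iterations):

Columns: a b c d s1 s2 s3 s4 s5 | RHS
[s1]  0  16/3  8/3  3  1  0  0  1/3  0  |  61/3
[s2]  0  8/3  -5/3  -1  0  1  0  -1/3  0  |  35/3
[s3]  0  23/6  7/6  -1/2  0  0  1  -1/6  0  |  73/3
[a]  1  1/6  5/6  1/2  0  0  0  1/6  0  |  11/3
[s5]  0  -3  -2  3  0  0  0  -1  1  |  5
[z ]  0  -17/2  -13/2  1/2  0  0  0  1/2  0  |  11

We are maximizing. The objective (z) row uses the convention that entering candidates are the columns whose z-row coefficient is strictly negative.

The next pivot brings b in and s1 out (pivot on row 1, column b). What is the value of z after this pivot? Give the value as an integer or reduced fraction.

Minimum ratio for b: (61/3)/(16/3) = 61/16.
z changes by −(z-row coeff of b)·ratio = −(-17/2)·(61/16) = 1037/32.
New z = 11 + (1037/32) = 1389/32.

1389/32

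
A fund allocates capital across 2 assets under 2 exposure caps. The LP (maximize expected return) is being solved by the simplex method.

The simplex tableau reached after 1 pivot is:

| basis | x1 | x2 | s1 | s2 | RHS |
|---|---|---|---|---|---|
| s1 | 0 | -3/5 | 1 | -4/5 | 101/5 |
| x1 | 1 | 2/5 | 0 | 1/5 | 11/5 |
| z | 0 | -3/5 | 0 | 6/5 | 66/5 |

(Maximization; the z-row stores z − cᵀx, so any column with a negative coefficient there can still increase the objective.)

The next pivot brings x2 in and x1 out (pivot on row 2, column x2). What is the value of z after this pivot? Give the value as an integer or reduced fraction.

Minimum ratio for x2: (11/5)/(2/5) = 11/2.
z changes by −(z-row coeff of x2)·ratio = −(-3/5)·(11/2) = 33/10.
New z = 66/5 + (33/10) = 33/2.

33/2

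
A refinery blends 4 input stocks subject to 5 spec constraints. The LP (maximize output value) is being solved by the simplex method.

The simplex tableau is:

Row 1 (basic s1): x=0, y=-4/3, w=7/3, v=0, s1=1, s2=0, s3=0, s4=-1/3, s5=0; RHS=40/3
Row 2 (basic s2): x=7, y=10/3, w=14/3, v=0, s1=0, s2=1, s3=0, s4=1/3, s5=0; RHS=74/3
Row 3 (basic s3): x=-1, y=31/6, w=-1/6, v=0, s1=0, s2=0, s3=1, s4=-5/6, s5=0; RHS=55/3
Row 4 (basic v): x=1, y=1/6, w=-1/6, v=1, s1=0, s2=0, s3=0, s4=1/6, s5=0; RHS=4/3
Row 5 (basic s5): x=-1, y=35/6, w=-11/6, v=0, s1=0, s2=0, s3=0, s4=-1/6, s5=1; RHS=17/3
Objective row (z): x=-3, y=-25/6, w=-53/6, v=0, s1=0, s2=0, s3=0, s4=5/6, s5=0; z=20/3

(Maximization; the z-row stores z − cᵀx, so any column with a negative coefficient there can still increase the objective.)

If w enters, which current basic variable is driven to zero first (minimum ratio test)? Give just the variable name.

Ratios: row 1 (s1): (40/3)/(7/3) = 40/7; row 2 (s2): (74/3)/(14/3) = 37/7; row 3 (s3): entry -1/6 ≤ 0, skip; row 4 (v): entry -1/6 ≤ 0, skip; row 5 (s5): entry -11/6 ≤ 0, skip.
Minimum ratio 37/7 is in the s2 row, so s2 leaves.

s2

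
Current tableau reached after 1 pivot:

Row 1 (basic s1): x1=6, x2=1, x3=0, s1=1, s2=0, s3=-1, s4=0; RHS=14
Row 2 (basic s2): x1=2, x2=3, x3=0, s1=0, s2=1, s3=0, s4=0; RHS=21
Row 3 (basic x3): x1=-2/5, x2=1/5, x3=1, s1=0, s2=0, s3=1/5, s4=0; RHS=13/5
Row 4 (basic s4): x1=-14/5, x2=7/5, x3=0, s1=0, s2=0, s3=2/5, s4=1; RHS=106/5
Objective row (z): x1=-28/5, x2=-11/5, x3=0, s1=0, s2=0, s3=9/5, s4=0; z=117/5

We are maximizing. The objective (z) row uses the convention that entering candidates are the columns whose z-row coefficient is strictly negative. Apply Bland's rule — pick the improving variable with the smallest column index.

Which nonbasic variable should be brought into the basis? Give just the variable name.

x1

Objective-row coefficients: x1: -28/5, x2: -11/5, x3: 0, s1: 0, s2: 0, s3: 9/5, s4: 0.
Improving columns: x1, x2. Bland's rule picks the smallest column index → x1.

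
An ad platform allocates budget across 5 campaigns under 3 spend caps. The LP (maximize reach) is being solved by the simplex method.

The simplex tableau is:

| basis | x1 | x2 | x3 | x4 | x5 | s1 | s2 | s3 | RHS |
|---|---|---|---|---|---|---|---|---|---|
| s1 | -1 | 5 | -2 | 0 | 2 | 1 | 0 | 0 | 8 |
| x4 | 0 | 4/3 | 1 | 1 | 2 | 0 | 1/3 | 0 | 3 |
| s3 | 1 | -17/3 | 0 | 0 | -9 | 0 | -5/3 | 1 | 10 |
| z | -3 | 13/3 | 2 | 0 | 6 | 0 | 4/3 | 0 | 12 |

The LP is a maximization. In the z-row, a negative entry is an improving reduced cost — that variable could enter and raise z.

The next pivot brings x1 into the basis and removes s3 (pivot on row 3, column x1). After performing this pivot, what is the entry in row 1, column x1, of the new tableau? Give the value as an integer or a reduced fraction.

0

Pivot element is row 3, column x1: 1.
Normalize row 3: new (row 3, x1) = 1/1 = 1.
row 1 ← row 1 − (-1)·(new row 3): -1 − (-1)·1 = 0.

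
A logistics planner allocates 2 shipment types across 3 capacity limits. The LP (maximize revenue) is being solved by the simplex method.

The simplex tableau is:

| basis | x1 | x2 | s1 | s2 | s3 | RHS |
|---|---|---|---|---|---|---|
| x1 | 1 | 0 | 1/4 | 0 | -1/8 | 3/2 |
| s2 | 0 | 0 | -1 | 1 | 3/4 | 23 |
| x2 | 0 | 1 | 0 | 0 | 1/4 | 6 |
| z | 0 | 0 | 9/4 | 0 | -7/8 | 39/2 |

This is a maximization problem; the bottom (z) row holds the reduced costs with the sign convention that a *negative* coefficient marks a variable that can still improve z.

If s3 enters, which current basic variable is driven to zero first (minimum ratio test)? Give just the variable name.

Ratios: row 1 (x1): entry -1/8 ≤ 0, skip; row 2 (s2): 23/(3/4) = 92/3; row 3 (x2): 6/(1/4) = 24.
Minimum ratio 24 is in the x2 row, so x2 leaves.

x2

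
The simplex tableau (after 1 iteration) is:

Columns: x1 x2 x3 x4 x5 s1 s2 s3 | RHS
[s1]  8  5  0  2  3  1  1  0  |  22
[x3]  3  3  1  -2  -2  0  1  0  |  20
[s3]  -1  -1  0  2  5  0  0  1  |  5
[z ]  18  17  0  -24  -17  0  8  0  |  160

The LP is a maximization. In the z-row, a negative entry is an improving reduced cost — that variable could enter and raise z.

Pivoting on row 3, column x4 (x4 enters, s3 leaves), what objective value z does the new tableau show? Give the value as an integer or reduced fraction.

220

Minimum ratio for x4: 5/2 = 5/2.
z changes by −(z-row coeff of x4)·ratio = −(-24)·(5/2) = 60.
New z = 160 + 60 = 220.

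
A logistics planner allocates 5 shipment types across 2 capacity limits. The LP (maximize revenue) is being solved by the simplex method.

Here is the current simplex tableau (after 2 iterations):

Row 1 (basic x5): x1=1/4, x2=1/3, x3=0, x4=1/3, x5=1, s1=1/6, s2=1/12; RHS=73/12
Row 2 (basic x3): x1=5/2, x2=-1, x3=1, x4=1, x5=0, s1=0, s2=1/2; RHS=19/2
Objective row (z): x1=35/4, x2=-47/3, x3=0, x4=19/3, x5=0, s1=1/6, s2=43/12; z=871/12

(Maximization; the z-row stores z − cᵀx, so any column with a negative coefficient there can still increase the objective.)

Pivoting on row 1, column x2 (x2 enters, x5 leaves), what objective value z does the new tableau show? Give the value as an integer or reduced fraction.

Minimum ratio for x2: (73/12)/(1/3) = 73/4.
z changes by −(z-row coeff of x2)·ratio = −(-47/3)·(73/4) = 3431/12.
New z = 871/12 + (3431/12) = 717/2.

717/2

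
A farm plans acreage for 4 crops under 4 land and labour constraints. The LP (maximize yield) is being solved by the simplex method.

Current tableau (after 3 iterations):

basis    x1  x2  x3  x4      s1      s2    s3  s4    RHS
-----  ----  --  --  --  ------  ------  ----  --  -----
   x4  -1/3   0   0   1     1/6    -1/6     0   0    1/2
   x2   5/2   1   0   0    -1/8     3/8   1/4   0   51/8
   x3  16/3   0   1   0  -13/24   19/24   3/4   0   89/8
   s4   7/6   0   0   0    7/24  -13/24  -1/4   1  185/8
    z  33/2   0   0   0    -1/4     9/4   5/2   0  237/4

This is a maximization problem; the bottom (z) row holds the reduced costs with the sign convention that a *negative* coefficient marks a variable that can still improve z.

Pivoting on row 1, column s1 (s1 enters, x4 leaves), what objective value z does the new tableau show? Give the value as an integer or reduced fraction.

Minimum ratio for s1: (1/2)/(1/6) = 3.
z changes by −(z-row coeff of s1)·ratio = −(-1/4)·3 = 3/4.
New z = 237/4 + (3/4) = 60.

60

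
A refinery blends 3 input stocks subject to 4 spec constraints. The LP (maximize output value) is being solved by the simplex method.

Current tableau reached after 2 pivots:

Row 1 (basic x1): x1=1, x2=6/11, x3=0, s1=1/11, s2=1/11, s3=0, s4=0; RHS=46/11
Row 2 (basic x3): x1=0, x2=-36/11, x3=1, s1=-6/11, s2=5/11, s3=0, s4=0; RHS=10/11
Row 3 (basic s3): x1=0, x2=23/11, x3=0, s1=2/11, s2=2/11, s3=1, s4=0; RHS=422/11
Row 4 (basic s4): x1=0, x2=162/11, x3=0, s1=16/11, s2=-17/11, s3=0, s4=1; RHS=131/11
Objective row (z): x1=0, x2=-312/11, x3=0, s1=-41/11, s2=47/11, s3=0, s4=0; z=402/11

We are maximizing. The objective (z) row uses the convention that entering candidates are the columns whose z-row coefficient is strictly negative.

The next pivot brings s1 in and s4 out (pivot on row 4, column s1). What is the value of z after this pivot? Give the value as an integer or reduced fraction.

Minimum ratio for s1: (131/11)/(16/11) = 131/16.
z changes by −(z-row coeff of s1)·ratio = −(-41/11)·(131/16) = 5371/176.
New z = 402/11 + (5371/176) = 1073/16.

1073/16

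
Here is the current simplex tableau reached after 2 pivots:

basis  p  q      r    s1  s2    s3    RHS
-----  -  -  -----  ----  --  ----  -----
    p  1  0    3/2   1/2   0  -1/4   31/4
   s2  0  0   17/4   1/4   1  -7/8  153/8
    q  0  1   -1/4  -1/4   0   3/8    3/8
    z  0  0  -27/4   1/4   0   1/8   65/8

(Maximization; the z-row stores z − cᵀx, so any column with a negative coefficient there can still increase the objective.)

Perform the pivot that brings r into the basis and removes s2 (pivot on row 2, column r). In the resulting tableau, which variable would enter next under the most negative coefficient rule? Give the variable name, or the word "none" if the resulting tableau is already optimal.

Pivot element 17/4. New z-row = old z-row − (-27/4)·(row 2/(17/4)).
Updated z-row coefficients: p: 0, q: 0, r: 0, s1: 11/17, s2: 27/17, s3: -43/34.
The most negative is -43/34 in column s3, so s3 would enter next.

s3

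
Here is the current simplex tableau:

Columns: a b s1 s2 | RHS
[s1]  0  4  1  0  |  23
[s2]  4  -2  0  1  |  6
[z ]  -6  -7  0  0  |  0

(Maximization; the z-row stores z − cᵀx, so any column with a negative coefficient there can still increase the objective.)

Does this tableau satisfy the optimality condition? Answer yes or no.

Column a has objective-row coefficient -6, which is negative; an improving pivot exists, so not yet optimal.

no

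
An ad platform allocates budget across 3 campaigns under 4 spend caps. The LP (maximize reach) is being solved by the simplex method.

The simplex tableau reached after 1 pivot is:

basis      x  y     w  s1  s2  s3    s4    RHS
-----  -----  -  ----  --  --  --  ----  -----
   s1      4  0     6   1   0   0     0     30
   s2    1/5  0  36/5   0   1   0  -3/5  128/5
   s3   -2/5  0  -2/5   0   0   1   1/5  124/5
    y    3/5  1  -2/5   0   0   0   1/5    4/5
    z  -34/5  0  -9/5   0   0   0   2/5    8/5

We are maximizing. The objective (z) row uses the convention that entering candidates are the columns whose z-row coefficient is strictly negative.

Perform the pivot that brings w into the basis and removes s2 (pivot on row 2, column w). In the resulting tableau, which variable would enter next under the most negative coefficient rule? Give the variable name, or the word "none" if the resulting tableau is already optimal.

x

Pivot element 36/5. New z-row = old z-row − (-9/5)·(row 2/(36/5)).
Updated z-row coefficients: x: -27/4, y: 0, w: 0, s1: 0, s2: 1/4, s3: 0, s4: 1/4.
The most negative is -27/4 in column x, so x would enter next.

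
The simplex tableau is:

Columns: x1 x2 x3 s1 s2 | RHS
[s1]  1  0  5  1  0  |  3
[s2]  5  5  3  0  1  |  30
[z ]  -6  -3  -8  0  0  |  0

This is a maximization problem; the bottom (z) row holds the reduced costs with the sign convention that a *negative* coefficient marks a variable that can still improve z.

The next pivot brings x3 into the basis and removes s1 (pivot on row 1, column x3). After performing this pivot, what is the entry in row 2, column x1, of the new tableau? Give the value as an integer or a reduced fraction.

Pivot element is row 1, column x3: 5.
Normalize row 1: new (row 1, x1) = 1/5 = 1/5.
row 2 ← row 2 − 3·(new row 1): 5 − 3·(1/5) = 22/5.

22/5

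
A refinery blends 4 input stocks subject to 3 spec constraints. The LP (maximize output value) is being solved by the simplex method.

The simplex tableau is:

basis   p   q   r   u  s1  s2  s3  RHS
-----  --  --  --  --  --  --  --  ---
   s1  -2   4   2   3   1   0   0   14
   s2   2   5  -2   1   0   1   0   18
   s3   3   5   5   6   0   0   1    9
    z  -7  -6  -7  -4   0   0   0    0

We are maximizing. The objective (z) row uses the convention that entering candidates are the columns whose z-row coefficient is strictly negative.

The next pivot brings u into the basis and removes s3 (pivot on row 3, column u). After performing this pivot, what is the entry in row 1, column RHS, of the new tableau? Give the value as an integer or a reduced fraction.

Pivot element is row 3, column u: 6.
Normalize row 3: new (row 3, RHS) = 9/6 = 3/2.
row 1 ← row 1 − 3·(new row 3): 14 − 3·(3/2) = 19/2.

19/2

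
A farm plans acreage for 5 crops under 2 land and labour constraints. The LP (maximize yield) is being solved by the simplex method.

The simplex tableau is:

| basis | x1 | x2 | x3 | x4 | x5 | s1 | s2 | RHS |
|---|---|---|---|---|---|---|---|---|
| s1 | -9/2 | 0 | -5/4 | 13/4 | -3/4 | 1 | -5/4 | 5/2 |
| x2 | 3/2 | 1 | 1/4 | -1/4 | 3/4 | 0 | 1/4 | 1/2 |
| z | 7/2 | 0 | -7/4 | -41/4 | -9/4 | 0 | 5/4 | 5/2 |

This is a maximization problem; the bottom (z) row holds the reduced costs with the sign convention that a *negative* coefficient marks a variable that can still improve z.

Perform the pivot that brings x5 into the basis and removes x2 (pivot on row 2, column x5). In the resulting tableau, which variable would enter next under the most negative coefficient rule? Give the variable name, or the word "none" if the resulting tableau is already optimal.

x4

Pivot element 3/4. New z-row = old z-row − (-9/4)·(row 2/(3/4)).
Updated z-row coefficients: x1: 8, x2: 3, x3: -1, x4: -11, x5: 0, s1: 0, s2: 2.
The most negative is -11 in column x4, so x4 would enter next.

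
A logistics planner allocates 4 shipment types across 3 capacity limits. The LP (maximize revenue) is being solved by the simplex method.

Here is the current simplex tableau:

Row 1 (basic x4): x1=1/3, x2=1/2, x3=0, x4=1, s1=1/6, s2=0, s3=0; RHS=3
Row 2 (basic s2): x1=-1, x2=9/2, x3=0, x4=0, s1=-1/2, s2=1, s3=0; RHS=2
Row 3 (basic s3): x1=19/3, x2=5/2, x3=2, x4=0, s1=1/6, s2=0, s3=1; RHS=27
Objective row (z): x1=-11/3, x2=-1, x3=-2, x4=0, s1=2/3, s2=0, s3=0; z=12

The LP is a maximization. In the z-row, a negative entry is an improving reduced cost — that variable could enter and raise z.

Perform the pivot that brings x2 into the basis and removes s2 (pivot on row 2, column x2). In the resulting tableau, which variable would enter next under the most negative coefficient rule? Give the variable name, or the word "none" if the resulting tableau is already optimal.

x1

Pivot element 9/2. New z-row = old z-row − (-1)·(row 2/(9/2)).
Updated z-row coefficients: x1: -35/9, x2: 0, x3: -2, x4: 0, s1: 5/9, s2: 2/9, s3: 0.
The most negative is -35/9 in column x1, so x1 would enter next.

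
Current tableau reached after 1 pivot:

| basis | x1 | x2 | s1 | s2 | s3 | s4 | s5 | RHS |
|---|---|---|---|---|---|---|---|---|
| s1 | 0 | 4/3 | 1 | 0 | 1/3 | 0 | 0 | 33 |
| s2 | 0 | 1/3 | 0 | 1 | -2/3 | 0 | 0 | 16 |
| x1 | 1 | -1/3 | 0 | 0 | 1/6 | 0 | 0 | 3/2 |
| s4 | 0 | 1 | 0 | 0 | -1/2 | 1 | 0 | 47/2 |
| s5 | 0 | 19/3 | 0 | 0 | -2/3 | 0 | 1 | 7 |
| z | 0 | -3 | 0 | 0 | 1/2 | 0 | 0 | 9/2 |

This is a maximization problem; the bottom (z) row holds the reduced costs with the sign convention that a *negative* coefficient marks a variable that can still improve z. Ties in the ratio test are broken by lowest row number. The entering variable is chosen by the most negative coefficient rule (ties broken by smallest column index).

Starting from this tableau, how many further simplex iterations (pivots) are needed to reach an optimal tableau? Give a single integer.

pivot: x2 in, s5 out → z = 297/38
No improving column remains; optimal.

1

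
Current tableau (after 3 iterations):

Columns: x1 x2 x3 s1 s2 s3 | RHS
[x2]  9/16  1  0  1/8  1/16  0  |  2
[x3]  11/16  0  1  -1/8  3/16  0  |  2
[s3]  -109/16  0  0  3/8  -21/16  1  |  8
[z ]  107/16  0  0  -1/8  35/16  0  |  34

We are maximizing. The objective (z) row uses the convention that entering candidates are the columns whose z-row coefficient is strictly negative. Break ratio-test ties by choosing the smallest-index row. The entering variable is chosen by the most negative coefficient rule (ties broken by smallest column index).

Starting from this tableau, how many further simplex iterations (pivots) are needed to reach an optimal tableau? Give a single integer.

pivot: s1 in, x2 out → z = 36
No improving column remains; optimal.

1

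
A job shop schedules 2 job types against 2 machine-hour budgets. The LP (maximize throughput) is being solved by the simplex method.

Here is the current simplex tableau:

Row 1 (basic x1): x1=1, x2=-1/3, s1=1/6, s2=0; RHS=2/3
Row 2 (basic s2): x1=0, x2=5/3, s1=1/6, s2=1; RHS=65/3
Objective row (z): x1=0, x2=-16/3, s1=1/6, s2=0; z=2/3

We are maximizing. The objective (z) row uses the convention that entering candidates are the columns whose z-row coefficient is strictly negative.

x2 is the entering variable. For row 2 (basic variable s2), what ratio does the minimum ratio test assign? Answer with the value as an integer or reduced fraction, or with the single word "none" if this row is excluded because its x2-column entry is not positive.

Ratio = RHS / (x2 entry) = (65/3) / (5/3) = 13.

13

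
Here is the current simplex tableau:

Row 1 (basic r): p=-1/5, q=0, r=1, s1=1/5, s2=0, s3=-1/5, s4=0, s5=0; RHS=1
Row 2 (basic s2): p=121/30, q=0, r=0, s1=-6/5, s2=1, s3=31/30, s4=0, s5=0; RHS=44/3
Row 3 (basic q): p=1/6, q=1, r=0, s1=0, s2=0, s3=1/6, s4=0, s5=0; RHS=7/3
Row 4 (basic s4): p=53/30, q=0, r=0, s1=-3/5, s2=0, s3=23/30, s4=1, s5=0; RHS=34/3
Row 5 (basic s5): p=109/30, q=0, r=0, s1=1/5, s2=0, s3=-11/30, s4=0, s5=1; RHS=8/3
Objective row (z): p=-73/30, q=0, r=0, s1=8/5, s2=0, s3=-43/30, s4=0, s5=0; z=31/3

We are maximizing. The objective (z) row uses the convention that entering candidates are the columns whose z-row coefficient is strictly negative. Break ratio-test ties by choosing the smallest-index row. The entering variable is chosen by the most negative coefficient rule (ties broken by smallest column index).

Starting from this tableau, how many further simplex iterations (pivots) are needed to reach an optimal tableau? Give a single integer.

3

pivot: p in, s5 out → z = 1321/109
pivot: s3 in, s2 out → z = 4045/157
pivot: s5 in, q out → z = 457/15
No improving column remains; optimal.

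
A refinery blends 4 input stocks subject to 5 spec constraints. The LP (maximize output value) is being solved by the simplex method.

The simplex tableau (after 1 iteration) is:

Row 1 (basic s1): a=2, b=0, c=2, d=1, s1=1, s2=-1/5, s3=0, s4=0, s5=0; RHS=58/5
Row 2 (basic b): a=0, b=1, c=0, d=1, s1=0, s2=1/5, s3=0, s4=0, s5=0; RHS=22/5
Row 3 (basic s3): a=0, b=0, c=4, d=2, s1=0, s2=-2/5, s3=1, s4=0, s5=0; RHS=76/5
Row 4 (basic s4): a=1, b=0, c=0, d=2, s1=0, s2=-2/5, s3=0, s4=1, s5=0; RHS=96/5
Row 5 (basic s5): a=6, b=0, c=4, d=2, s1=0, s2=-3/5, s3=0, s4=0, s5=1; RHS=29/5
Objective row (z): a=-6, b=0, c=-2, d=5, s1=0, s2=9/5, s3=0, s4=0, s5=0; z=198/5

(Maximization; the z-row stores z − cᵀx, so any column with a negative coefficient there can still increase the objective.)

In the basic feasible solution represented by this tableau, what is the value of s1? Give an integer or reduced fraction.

58/5

s1 is basic (row 1); its value is the RHS of that row: 58/5.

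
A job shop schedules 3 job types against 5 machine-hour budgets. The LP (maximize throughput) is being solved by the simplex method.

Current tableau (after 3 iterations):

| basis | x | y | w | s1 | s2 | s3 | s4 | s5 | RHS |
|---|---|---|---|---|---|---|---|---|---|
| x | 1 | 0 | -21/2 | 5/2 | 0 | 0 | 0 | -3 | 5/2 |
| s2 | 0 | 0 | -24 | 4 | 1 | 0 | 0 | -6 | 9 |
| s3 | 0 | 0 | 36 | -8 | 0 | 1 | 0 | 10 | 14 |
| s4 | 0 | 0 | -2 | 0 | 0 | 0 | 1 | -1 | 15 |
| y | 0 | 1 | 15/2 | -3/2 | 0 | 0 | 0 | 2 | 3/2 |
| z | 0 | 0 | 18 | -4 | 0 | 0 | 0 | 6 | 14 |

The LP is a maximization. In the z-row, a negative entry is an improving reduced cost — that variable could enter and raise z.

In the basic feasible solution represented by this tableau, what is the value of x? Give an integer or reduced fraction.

x is basic (row 1); its value is the RHS of that row: 5/2.

5/2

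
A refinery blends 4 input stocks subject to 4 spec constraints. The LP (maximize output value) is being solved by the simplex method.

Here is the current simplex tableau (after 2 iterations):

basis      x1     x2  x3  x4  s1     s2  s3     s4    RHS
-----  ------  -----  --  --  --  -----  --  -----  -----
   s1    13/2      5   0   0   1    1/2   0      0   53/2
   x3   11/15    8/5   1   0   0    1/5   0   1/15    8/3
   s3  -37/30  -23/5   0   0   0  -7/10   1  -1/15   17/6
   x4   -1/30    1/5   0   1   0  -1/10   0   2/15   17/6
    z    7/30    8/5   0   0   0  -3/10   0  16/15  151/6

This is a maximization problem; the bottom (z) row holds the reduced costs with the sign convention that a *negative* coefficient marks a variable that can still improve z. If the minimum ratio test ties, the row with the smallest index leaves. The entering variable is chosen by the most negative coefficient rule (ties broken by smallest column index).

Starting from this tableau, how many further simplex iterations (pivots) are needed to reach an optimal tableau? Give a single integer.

pivot: s2 in, x3 out → z = 175/6
No improving column remains; optimal.

1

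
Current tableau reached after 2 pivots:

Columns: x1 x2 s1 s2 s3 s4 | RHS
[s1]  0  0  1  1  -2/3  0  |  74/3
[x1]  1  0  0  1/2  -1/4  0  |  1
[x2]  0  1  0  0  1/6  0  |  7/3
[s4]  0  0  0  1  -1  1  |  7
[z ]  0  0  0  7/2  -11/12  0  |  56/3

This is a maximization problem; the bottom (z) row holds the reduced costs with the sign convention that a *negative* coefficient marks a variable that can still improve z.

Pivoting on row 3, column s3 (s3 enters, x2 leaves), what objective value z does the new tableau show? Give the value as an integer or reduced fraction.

63/2

Minimum ratio for s3: (7/3)/(1/6) = 14.
z changes by −(z-row coeff of s3)·ratio = −(-11/12)·14 = 77/6.
New z = 56/3 + (77/6) = 63/2.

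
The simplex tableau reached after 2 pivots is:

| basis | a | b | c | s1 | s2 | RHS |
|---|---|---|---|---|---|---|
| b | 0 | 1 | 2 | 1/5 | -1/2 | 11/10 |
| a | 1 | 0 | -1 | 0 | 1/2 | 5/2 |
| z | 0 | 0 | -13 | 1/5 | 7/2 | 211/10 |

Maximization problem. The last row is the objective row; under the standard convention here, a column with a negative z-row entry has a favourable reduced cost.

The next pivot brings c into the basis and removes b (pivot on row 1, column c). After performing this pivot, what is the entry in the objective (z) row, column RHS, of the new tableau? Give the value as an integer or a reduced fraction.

Pivot element is row 1, column c: 2.
Normalize row 1: new (row 1, RHS) = (11/10)/2 = 11/20.
z-row ← z-row − (-13)·(new row 1): 211/10 − (-13)·(11/20) = 113/4.

113/4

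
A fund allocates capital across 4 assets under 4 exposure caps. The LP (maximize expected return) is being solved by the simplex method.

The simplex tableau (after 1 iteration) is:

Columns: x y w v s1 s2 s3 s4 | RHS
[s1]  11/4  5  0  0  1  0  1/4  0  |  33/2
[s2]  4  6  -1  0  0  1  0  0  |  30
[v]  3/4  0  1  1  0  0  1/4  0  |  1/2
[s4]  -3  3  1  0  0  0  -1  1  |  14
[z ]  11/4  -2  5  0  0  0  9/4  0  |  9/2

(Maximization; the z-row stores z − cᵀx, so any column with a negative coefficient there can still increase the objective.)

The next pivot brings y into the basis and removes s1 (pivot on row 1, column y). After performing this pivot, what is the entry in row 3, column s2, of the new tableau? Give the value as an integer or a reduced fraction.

0

Pivot element is row 1, column y: 5.
Normalize row 1: new (row 1, s2) = 0/5 = 0.
row 3 ← row 3 − 0·(new row 1): 0 − 0·0 = 0.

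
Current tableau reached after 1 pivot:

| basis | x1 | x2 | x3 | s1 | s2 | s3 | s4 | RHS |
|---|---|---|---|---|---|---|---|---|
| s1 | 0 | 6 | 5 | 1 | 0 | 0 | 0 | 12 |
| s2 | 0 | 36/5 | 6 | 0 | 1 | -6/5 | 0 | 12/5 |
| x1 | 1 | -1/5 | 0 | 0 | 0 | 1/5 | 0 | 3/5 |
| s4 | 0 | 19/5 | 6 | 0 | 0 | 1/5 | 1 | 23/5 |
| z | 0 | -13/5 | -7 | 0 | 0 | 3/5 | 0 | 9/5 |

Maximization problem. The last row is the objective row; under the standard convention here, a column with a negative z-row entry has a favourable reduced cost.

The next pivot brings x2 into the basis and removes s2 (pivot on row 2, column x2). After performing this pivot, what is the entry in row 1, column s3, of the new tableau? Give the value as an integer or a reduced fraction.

Pivot element is row 2, column x2: 36/5.
Normalize row 2: new (row 2, s3) = (-6/5)/(36/5) = -1/6.
row 1 ← row 1 − 6·(new row 2): 0 − 6·(-1/6) = 1.

1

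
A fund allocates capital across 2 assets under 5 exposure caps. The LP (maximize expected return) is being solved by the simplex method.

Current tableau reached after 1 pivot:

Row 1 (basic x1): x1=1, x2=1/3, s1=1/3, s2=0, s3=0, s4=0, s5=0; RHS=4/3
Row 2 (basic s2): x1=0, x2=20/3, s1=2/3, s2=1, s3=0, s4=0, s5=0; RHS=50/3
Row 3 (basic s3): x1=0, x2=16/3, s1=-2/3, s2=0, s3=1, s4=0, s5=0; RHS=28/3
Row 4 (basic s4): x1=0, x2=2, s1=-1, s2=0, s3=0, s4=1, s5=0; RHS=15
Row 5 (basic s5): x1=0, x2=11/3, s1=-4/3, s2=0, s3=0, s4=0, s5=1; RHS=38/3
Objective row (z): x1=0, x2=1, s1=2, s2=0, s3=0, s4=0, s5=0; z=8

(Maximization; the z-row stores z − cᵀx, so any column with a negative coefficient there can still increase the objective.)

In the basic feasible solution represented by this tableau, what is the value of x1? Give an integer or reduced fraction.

4/3

x1 is basic (row 1); its value is the RHS of that row: 4/3.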